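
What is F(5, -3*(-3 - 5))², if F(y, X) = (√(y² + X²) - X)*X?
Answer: 677952 - 27648*√601 ≈ 152.95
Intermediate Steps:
F(y, X) = X*(√(X² + y²) - X) (F(y, X) = (√(X² + y²) - X)*X = X*(√(X² + y²) - X))
F(5, -3*(-3 - 5))² = ((-3*(-3 - 5))*(√((-3*(-3 - 5))² + 5²) - (-3)*(-3 - 5)))² = ((-3*(-8))*(√((-3*(-8))² + 25) - (-3)*(-8)))² = (24*(√(24² + 25) - 1*24))² = (24*(√(576 + 25) - 24))² = (24*(√601 - 24))² = (24*(-24 + √601))² = (-576 + 24*√601)²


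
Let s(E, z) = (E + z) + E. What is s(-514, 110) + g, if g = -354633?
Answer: -355551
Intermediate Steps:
s(E, z) = z + 2*E
s(-514, 110) + g = (110 + 2*(-514)) - 354633 = (110 - 1028) - 354633 = -918 - 354633 = -355551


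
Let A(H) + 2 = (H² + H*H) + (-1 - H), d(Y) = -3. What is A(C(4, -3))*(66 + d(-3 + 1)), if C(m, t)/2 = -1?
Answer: 441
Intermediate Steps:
C(m, t) = -2 (C(m, t) = 2*(-1) = -2)
A(H) = -3 - H + 2*H² (A(H) = -2 + ((H² + H*H) + (-1 - H)) = -2 + ((H² + H²) + (-1 - H)) = -2 + (2*H² + (-1 - H)) = -2 + (-1 - H + 2*H²) = -3 - H + 2*H²)
A(C(4, -3))*(66 + d(-3 + 1)) = (-3 - 1*(-2) + 2*(-2)²)*(66 - 3) = (-3 + 2 + 2*4)*63 = (-3 + 2 + 8)*63 = 7*63 = 441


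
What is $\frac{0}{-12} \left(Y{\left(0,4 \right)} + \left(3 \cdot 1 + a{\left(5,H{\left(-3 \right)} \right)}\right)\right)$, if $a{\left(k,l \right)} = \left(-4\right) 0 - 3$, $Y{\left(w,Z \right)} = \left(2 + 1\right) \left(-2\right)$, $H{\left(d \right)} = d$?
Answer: $0$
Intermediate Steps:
$Y{\left(w,Z \right)} = -6$ ($Y{\left(w,Z \right)} = 3 \left(-2\right) = -6$)
$a{\left(k,l \right)} = -3$ ($a{\left(k,l \right)} = 0 - 3 = -3$)
$\frac{0}{-12} \left(Y{\left(0,4 \right)} + \left(3 \cdot 1 + a{\left(5,H{\left(-3 \right)} \right)}\right)\right) = \frac{0}{-12} \left(-6 + \left(3 \cdot 1 - 3\right)\right) = 0 \left(- \frac{1}{12}\right) \left(-6 + \left(3 - 3\right)\right) = 0 \left(-6 + 0\right) = 0 \left(-6\right) = 0$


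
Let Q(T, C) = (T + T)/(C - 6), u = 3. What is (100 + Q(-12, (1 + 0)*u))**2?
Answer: 11664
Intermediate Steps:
Q(T, C) = 2*T/(-6 + C) (Q(T, C) = (2*T)/(-6 + C) = 2*T/(-6 + C))
(100 + Q(-12, (1 + 0)*u))**2 = (100 + 2*(-12)/(-6 + (1 + 0)*3))**2 = (100 + 2*(-12)/(-6 + 1*3))**2 = (100 + 2*(-12)/(-6 + 3))**2 = (100 + 2*(-12)/(-3))**2 = (100 + 2*(-12)*(-1/3))**2 = (100 + 8)**2 = 108**2 = 11664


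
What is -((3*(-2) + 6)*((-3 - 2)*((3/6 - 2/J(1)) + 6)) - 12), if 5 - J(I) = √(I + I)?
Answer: 12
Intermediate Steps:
J(I) = 5 - √2*√I (J(I) = 5 - √(I + I) = 5 - √(2*I) = 5 - √2*√I)
-((3*(-2) + 6)*((-3 - 2)*((3/6 - 2/J(1)) + 6)) - 12) = -((3*(-2) + 6)*((-3 - 2)*((3/6 - 2/(5 - √2*√1)) + 6)) - 12) = -((-6 + 6)*(-5*((3*(⅙) - 2/(5 - 1*√2*1)) + 6)) - 12) = -(0*(-5*((½ - 2/(5 - √2)) + 6)) - 12) = -(0*(-5*(13/2 - 2/(5 - √2))) - 12) = -(0*(-65/2 + 10/(5 - √2)) - 12) = -(0 - 12) = -1*(-12) = 12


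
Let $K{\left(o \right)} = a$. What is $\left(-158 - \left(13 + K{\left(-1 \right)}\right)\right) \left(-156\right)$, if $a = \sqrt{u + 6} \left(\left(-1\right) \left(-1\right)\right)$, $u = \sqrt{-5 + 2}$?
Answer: $26676 + 156 \sqrt{6 + i \sqrt{3}} \approx 27062.0 + 54.6 i$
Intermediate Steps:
$u = i \sqrt{3}$ ($u = \sqrt{-3} = i \sqrt{3} \approx 1.732 i$)
$a = \sqrt{6 + i \sqrt{3}}$ ($a = \sqrt{i \sqrt{3} + 6} \left(\left(-1\right) \left(-1\right)\right) = \sqrt{6 + i \sqrt{3}} \cdot 1 = \sqrt{6 + i \sqrt{3}} \approx 2.4744 + 0.35 i$)
$K{\left(o \right)} = \sqrt{6 + i \sqrt{3}}$
$\left(-158 - \left(13 + K{\left(-1 \right)}\right)\right) \left(-156\right) = \left(-158 - \left(13 + \sqrt{6 + i \sqrt{3}}\right)\right) \left(-156\right) = \left(-171 - \sqrt{6 + i \sqrt{3}}\right) \left(-156\right) = 26676 + 156 \sqrt{6 + i \sqrt{3}}$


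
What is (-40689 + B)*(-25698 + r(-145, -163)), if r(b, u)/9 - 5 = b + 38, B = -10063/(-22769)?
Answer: 24658067899248/22769 ≈ 1.0830e+9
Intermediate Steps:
B = 10063/22769 (B = -10063*(-1/22769) = 10063/22769 ≈ 0.44196)
r(b, u) = 387 + 9*b (r(b, u) = 45 + 9*(b + 38) = 45 + 9*(38 + b) = 45 + (342 + 9*b) = 387 + 9*b)
(-40689 + B)*(-25698 + r(-145, -163)) = (-40689 + 10063/22769)*(-25698 + (387 + 9*(-145))) = -926437778*(-25698 + (387 - 1305))/22769 = -926437778*(-25698 - 918)/22769 = -926437778/22769*(-26616) = 24658067899248/22769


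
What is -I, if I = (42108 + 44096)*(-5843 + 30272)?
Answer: -2105877516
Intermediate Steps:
I = 2105877516 (I = 86204*24429 = 2105877516)
-I = -1*2105877516 = -2105877516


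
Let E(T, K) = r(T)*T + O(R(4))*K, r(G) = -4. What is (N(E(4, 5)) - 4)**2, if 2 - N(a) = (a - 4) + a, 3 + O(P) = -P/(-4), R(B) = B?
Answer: 2916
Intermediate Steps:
O(P) = -3 + P/4 (O(P) = -3 - P/(-4) = -3 - P*(-1)/4 = -3 - (-1)*P/4 = -3 + P/4)
E(T, K) = -4*T - 2*K (E(T, K) = -4*T + (-3 + (1/4)*4)*K = -4*T + (-3 + 1)*K = -4*T - 2*K)
N(a) = 6 - 2*a (N(a) = 2 - ((a - 4) + a) = 2 - ((-4 + a) + a) = 2 - (-4 + 2*a) = 2 + (4 - 2*a) = 6 - 2*a)
(N(E(4, 5)) - 4)**2 = ((6 - 2*(-4*4 - 2*5)) - 4)**2 = ((6 - 2*(-16 - 10)) - 4)**2 = ((6 - 2*(-26)) - 4)**2 = ((6 + 52) - 4)**2 = (58 - 4)**2 = 54**2 = 2916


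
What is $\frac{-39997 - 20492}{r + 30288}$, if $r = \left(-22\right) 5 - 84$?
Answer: $- \frac{60489}{30094} \approx -2.01$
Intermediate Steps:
$r = -194$ ($r = -110 - 84 = -194$)
$\frac{-39997 - 20492}{r + 30288} = \frac{-39997 - 20492}{-194 + 30288} = - \frac{60489}{30094}$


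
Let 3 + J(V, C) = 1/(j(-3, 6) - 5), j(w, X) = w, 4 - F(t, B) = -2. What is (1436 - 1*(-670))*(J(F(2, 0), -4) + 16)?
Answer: 108459/4 ≈ 27115.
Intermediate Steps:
F(t, B) = 6 (F(t, B) = 4 - 1*(-2) = 4 + 2 = 6)
J(V, C) = -25/8 (J(V, C) = -3 + 1/(-3 - 5) = -3 + 1/(-8) = -3 - ⅛ = -25/8)
(1436 - 1*(-670))*(J(F(2, 0), -4) + 16) = (1436 - 1*(-670))*(-25/8 + 16) = (1436 + 670)*(103/8) = 2106*(103/8) = 108459/4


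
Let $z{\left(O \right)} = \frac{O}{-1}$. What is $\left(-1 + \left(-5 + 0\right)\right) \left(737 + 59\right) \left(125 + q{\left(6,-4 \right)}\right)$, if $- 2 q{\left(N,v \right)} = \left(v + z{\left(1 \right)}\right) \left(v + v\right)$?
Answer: $-501480$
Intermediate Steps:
$z{\left(O \right)} = - O$ ($z{\left(O \right)} = O \left(-1\right) = - O$)
$q{\left(N,v \right)} = - v \left(-1 + v\right)$ ($q{\left(N,v \right)} = - \frac{\left(v - 1\right) \left(v + v\right)}{2} = - \frac{\left(v - 1\right) 2 v}{2} = - \frac{\left(-1 + v\right) 2 v}{2} = - \frac{2 v \left(-1 + v\right)}{2} = - v \left(-1 + v\right)$)
$\left(-1 + \left(-5 + 0\right)\right) \left(737 + 59\right) \left(125 + q{\left(6,-4 \right)}\right) = \left(-1 + \left(-5 + 0\right)\right) \left(737 + 59\right) \left(125 - 4 \left(1 - -4\right)\right) = \left(-1 - 5\right) 796 \left(125 - 4 \left(1 + 4\right)\right) = - 6 \cdot 796 \left(125 - 20\right) = - 6 \cdot 796 \cdot 105 = \left(-6\right) 83580 = -501480$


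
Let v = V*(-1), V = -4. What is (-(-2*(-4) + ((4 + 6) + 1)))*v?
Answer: -76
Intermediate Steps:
v = 4 (v = -4*(-1) = 4)
(-(-2*(-4) + ((4 + 6) + 1)))*v = -(-2*(-4) + ((4 + 6) + 1))*4 = -(8 + (10 + 1))*4 = -(8 + 11)*4 = -1*19*4 = -19*4 = -76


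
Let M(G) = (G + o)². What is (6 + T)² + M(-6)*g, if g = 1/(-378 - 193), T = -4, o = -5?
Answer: 2163/571 ≈ 3.7881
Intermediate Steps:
M(G) = (-5 + G)² (M(G) = (G - 5)² = (-5 + G)²)
g = -1/571 (g = 1/(-571) = -1/571 ≈ -0.0017513)
(6 + T)² + M(-6)*g = (6 - 4)² + (-5 - 6)²*(-1/571) = 2² + (-11)²*(-1/571) = 4 + 121*(-1/571) = 4 - 121/571 = 2163/571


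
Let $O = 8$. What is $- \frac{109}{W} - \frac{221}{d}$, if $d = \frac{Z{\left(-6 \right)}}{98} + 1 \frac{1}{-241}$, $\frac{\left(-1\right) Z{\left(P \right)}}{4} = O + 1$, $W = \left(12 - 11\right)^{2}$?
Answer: $\frac{2131606}{4387} \approx 485.89$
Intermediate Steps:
$W = 1$ ($W = 1^{2} = 1$)
$Z{\left(P \right)} = -36$ ($Z{\left(P \right)} = - 4 \left(8 + 1\right) = \left(-4\right) 9 = -36$)
$d = - \frac{4387}{11809}$ ($d = - \frac{36}{98} + 1 \frac{1}{-241} = \left(-36\right) \frac{1}{98} + 1 \left(- \frac{1}{241}\right) = - \frac{18}{49} - \frac{1}{241} = - \frac{4387}{11809} \approx -0.3715$)
$- \frac{109}{W} - \frac{221}{d} = - \frac{109}{1} - \frac{221}{- \frac{4387}{11809}} = \left(-109\right) 1 - - \frac{2609789}{4387} = -109 + \frac{2609789}{4387} = \frac{2131606}{4387}$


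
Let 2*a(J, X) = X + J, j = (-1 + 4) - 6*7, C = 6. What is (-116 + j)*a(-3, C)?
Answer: -465/2 ≈ -232.50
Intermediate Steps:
j = -39 (j = 3 - 42 = -39)
a(J, X) = J/2 + X/2 (a(J, X) = (X + J)/2 = (J + X)/2 = J/2 + X/2)
(-116 + j)*a(-3, C) = (-116 - 39)*((1/2)*(-3) + (1/2)*6) = -155*(-3/2 + 3) = -155*3/2 = -465/2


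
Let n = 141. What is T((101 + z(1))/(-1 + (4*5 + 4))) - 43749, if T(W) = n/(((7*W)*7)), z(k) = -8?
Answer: -66453650/1519 ≈ -43748.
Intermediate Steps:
T(W) = 141/(49*W) (T(W) = 141/(((7*W)*7)) = 141/((49*W)) = 141*(1/(49*W)) = 141/(49*W))
T((101 + z(1))/(-1 + (4*5 + 4))) - 43749 = 141/(49*(((101 - 8)/(-1 + (4*5 + 4))))) - 43749 = 141/(49*((93/(-1 + (20 + 4))))) - 43749 = 141/(49*((93/(-1 + 24)))) - 43749 = 141/(49*((93/23))) - 43749 = 141/(49*((93*(1/23)))) - 43749 = 141/(49*(93/23)) - 43749 = (141/49)*(23/93) - 43749 = 1081/1519 - 43749 = -66453650/1519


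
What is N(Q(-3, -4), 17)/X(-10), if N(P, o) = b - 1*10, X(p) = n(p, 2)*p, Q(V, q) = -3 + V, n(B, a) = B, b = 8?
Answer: -1/50 ≈ -0.020000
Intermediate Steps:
X(p) = p**2 (X(p) = p*p = p**2)
N(P, o) = -2 (N(P, o) = 8 - 1*10 = 8 - 10 = -2)
N(Q(-3, -4), 17)/X(-10) = -2/((-10)**2) = -2/100 = -2*1/100 = -1/50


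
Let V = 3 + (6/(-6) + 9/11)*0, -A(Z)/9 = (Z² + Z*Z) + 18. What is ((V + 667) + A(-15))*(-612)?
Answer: 2167704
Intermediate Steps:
A(Z) = -162 - 18*Z² (A(Z) = -9*((Z² + Z*Z) + 18) = -9*((Z² + Z²) + 18) = -9*(2*Z² + 18) = -9*(18 + 2*Z²) = -162 - 18*Z²)
V = 3 (V = 3 + (6*(-⅙) + 9*(1/11))*0 = 3 + (-1 + 9/11)*0 = 3 - 2/11*0 = 3 + 0 = 3)
((V + 667) + A(-15))*(-612) = ((3 + 667) + (-162 - 18*(-15)²))*(-612) = (670 + (-162 - 18*225))*(-612) = (670 + (-162 - 4050))*(-612) = (670 - 4212)*(-612) = -3542*(-612) = 2167704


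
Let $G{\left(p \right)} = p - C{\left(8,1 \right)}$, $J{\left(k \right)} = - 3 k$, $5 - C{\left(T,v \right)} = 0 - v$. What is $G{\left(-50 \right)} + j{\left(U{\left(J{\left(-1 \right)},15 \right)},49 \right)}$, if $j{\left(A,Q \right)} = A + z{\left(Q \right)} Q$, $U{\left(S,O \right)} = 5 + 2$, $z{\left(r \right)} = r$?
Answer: $2352$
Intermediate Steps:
$C{\left(T,v \right)} = 5 + v$ ($C{\left(T,v \right)} = 5 - \left(0 - v\right) = 5 - - v = 5 + v$)
$U{\left(S,O \right)} = 7$
$j{\left(A,Q \right)} = A + Q^{2}$ ($j{\left(A,Q \right)} = A + Q Q = A + Q^{2}$)
$G{\left(p \right)} = -6 + p$ ($G{\left(p \right)} = p - \left(5 + 1\right) = p - 6 = -6 + p$)
$G{\left(-50 \right)} + j{\left(U{\left(J{\left(-1 \right)},15 \right)},49 \right)} = \left(-6 - 50\right) + \left(7 + 49^{2}\right) = -56 + \left(7 + 2401\right) = -56 + 2408 = 2352$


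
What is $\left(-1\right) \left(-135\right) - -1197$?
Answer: $1332$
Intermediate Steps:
$\left(-1\right) \left(-135\right) - -1197 = 135 + 1197 = 1332$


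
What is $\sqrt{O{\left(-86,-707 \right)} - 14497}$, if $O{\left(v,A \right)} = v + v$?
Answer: $i \sqrt{14669} \approx 121.12 i$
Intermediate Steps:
$O{\left(v,A \right)} = 2 v$
$\sqrt{O{\left(-86,-707 \right)} - 14497} = \sqrt{2 \left(-86\right) - 14497} = \sqrt{-172 - 14497} = \sqrt{-14669} = i \sqrt{14669}$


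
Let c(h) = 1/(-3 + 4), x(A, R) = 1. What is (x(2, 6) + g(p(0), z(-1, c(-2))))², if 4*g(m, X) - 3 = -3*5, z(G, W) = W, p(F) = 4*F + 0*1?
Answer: 4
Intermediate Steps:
p(F) = 4*F (p(F) = 4*F + 0 = 4*F)
c(h) = 1 (c(h) = 1/1 = 1)
g(m, X) = -3 (g(m, X) = ¾ + (-3*5)/4 = ¾ + (¼)*(-15) = ¾ - 15/4 = -3)
(x(2, 6) + g(p(0), z(-1, c(-2))))² = (1 - 3)² = (-2)² = 4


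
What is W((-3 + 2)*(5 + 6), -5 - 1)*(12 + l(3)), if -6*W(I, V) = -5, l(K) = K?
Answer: 25/2 ≈ 12.500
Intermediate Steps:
W(I, V) = ⅚ (W(I, V) = -⅙*(-5) = ⅚)
W((-3 + 2)*(5 + 6), -5 - 1)*(12 + l(3)) = 5*(12 + 3)/6 = (⅚)*15 = 25/2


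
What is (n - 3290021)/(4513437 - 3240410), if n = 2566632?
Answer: -723389/1273027 ≈ -0.56824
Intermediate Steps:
(n - 3290021)/(4513437 - 3240410) = (2566632 - 3290021)/(4513437 - 3240410) = -723389/1273027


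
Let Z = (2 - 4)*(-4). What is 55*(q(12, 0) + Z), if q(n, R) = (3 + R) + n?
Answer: 1265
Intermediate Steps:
q(n, R) = 3 + R + n
Z = 8 (Z = -2*(-4) = 8)
55*(q(12, 0) + Z) = 55*((3 + 0 + 12) + 8) = 55*(15 + 8) = 55*23 = 1265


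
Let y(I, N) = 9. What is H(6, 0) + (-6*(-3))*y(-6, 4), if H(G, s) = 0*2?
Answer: 162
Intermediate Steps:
H(G, s) = 0
H(6, 0) + (-6*(-3))*y(-6, 4) = 0 - 6*(-3)*9 = 0 + 18*9 = 0 + 162 = 162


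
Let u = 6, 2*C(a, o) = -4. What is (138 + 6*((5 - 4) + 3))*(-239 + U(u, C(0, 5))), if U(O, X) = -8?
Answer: -40014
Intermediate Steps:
C(a, o) = -2 (C(a, o) = (1/2)*(-4) = -2)
(138 + 6*((5 - 4) + 3))*(-239 + U(u, C(0, 5))) = (138 + 6*((5 - 4) + 3))*(-239 - 8) = (138 + 6*(1 + 3))*(-247) = (138 + 6*4)*(-247) = (138 + 24)*(-247) = 162*(-247) = -40014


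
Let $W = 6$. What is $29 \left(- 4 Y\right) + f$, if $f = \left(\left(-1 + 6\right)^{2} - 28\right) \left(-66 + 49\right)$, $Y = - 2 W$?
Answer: $1443$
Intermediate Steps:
$Y = -12$ ($Y = \left(-2\right) 6 = -12$)
$f = 51$ ($f = \left(5^{2} - 28\right) \left(-17\right) = \left(25 - 28\right) \left(-17\right) = \left(-3\right) \left(-17\right) = 51$)
$29 \left(- 4 Y\right) + f = 29 \left(\left(-4\right) \left(-12\right)\right) + 51 = 29 \cdot 48 + 51 = 1392 + 51 = 1443$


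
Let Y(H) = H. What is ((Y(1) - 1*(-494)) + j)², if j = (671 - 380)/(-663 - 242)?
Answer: 200420963856/819025 ≈ 2.4471e+5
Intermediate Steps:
j = -291/905 (j = 291/(-905) = 291*(-1/905) = -291/905 ≈ -0.32155)
((Y(1) - 1*(-494)) + j)² = ((1 - 1*(-494)) - 291/905)² = ((1 + 494) - 291/905)² = (495 - 291/905)² = (447684/905)² = 200420963856/819025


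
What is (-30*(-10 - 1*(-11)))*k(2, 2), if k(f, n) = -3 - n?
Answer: 150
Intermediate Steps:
(-30*(-10 - 1*(-11)))*k(2, 2) = (-30*(-10 - 1*(-11)))*(-3 - 1*2) = (-30*(-10 + 11))*(-3 - 2) = -30*1*(-5) = -30*(-5) = 150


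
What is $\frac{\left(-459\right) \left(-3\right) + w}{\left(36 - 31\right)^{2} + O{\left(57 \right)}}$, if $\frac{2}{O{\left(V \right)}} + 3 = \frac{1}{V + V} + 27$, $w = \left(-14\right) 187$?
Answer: $- \frac{3396617}{68653} \approx -49.475$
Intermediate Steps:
$w = -2618$
$O{\left(V \right)} = \frac{2}{24 + \frac{1}{2 V}}$ ($O{\left(V \right)} = \frac{2}{-3 + \left(\frac{1}{V + V} + 27\right)} = \frac{2}{-3 + \left(\frac{1}{2 V} + 27\right)} = \frac{2}{-3 + \left(27 + \frac{1}{2 V}\right)} = \frac{2}{24 + \frac{1}{2 V}}$)
$\frac{\left(-459\right) \left(-3\right) + w}{\left(36 - 31\right)^{2} + O{\left(57 \right)}} = \frac{\left(-459\right) \left(-3\right) - 2618}{\left(36 - 31\right)^{2} + 4 \cdot 57 \frac{1}{1 + 48 \cdot 57}} = \frac{1377 - 2618}{5^{2} + 4 \cdot 57 \frac{1}{1 + 2736}} = - \frac{1241}{25 + 4 \cdot 57 \cdot \frac{1}{2737}} = - \frac{1241}{25 + \frac{228}{2737}} = - \frac{1241}{\frac{68653}{2737}} = \left(-1241\right) \frac{2737}{68653} = - \frac{3396617}{68653}$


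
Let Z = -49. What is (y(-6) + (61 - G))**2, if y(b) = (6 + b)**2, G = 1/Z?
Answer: 8940100/2401 ≈ 3723.5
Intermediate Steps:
G = -1/49 (G = 1/(-49) = -1/49 ≈ -0.020408)
(y(-6) + (61 - G))**2 = ((6 - 6)**2 + (61 - 1*(-1/49)))**2 = (0**2 + (61 + 1/49))**2 = (0 + 2990/49)**2 = (2990/49)**2 = 8940100/2401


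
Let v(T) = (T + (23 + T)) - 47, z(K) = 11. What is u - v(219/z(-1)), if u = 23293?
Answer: 256049/11 ≈ 23277.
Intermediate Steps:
v(T) = -24 + 2*T (v(T) = (23 + 2*T) - 47 = -24 + 2*T)
u - v(219/z(-1)) = 23293 - (-24 + 2*(219/11)) = 23293 - (-24 + 438/11) = 23293 - 1*174/11 = 23293 - 174/11 = 256049/11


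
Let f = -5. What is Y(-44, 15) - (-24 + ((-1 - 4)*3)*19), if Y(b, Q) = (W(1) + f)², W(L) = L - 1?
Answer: 334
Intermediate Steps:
W(L) = -1 + L
Y(b, Q) = 25 (Y(b, Q) = ((-1 + 1) - 5)² = (0 - 5)² = (-5)² = 25)
Y(-44, 15) - (-24 + ((-1 - 4)*3)*19) = 25 - (-24 + ((-1 - 4)*3)*19) = 25 - (-24 - 5*3*19) = 25 - (-24 - 15*19) = 25 - (-24 - 285) = 25 - 1*(-309) = 25 + 309 = 334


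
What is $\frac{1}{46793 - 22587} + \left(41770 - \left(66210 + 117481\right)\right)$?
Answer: $- \frac{3435339725}{24206} \approx -1.4192 \cdot 10^{5}$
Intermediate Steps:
$\frac{1}{46793 - 22587} + \left(41770 - \left(66210 + 117481\right)\right) = \frac{1}{24206} + \left(41770 - 183691\right) = \frac{1}{24206} - 141921 = - \frac{3435339725}{24206}$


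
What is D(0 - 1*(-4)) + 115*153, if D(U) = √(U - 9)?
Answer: 17595 + I*√5 ≈ 17595.0 + 2.2361*I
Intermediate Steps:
D(U) = √(-9 + U)
D(0 - 1*(-4)) + 115*153 = √(-9 + (0 - 1*(-4))) + 115*153 = √(-9 + (0 + 4)) + 17595 = √(-9 + 4) + 17595 = √(-5) + 17595 = I*√5 + 17595 = 17595 + I*√5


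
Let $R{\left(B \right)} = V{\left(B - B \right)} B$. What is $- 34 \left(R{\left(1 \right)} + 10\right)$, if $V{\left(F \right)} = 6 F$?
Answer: $-340$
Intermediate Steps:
$R{\left(B \right)} = 0$ ($R{\left(B \right)} = 6 \left(B - B\right) B = 6 \cdot 0 B = 0 B = 0$)
$- 34 \left(R{\left(1 \right)} + 10\right) = - 34 \left(0 + 10\right) = \left(-34\right) 10 = -340$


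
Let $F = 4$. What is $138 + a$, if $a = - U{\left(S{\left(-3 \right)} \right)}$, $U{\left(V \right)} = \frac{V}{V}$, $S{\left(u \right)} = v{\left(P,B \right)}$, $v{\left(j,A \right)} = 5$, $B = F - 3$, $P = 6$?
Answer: $137$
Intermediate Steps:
$B = 1$ ($B = 4 - 3 = 1$)
$S{\left(u \right)} = 5$
$U{\left(V \right)} = 1$
$a = -1$ ($a = \left(-1\right) 1 = -1$)
$138 + a = 138 - 1 = 137$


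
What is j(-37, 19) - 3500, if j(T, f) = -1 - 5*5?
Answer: -3526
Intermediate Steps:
j(T, f) = -26 (j(T, f) = -1 - 25 = -26)
j(-37, 19) - 3500 = -26 - 3500 = -3526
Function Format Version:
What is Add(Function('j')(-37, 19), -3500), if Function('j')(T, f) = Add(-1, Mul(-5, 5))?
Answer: -3526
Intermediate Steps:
Function('j')(T, f) = -26 (Function('j')(T, f) = Add(-1, -25) = -26)
Add(Function('j')(-37, 19), -3500) = Add(-26, -3500) = -3526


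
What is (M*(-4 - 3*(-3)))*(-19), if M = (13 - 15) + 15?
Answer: -1235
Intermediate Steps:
M = 13 (M = -2 + 15 = 13)
(M*(-4 - 3*(-3)))*(-19) = (13*(-4 - 3*(-3)))*(-19) = (13*(-4 + 9))*(-19) = (13*5)*(-19) = 65*(-19) = -1235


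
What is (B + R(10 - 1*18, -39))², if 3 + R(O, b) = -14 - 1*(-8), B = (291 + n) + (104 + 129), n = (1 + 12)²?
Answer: 467856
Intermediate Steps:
n = 169 (n = 13² = 169)
B = 693 (B = (291 + 169) + (104 + 129) = 460 + 233 = 693)
R(O, b) = -9 (R(O, b) = -3 + (-14 - 1*(-8)) = -3 + (-14 + 8) = -3 - 6 = -9)
(B + R(10 - 1*18, -39))² = (693 - 9)² = 684² = 467856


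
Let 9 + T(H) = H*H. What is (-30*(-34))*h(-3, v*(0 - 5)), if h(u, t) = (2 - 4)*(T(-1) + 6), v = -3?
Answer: 4080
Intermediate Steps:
T(H) = -9 + H² (T(H) = -9 + H*H = -9 + H²)
h(u, t) = 4 (h(u, t) = (2 - 4)*((-9 + (-1)²) + 6) = -2*((-9 + 1) + 6) = -2*(-8 + 6) = -2*(-2) = 4)
(-30*(-34))*h(-3, v*(0 - 5)) = -30*(-34)*4 = 1020*4 = 4080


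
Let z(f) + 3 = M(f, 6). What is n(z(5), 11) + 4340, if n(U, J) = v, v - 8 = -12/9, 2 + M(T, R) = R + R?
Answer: 13040/3 ≈ 4346.7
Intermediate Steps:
M(T, R) = -2 + 2*R (M(T, R) = -2 + (R + R) = -2 + 2*R)
z(f) = 7 (z(f) = -3 + (-2 + 2*6) = -3 + (-2 + 12) = -3 + 10 = 7)
v = 20/3 (v = 8 - 12/9 = 8 - 12*1/9 = 8 - 4/3 = 20/3 ≈ 6.6667)
n(U, J) = 20/3
n(z(5), 11) + 4340 = 20/3 + 4340 = 13040/3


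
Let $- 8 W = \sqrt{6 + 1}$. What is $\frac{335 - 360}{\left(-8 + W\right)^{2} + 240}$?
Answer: $- \frac{31140800}{378693681} + \frac{204800 \sqrt{7}}{378693681} \approx -0.080801$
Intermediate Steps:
$W = - \frac{\sqrt{7}}{8}$ ($W = - \frac{\sqrt{6 + 1}}{8} = - \frac{\sqrt{7}}{8} \approx -0.33072$)
$\frac{335 - 360}{\left(-8 + W\right)^{2} + 240} = \frac{335 - 360}{\left(-8 - \frac{\sqrt{7}}{8}\right)^{2} + 240} = - \frac{25}{240 + \left(-8 - \frac{\sqrt{7}}{8}\right)^{2}}$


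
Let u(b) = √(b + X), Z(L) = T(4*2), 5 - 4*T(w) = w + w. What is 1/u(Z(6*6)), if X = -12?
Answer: -2*I*√59/59 ≈ -0.26038*I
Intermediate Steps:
T(w) = 5/4 - w/2 (T(w) = 5/4 - (w + w)/4 = 5/4 - w/2)
Z(L) = -11/4 (Z(L) = 5/4 - 2*2 = 5/4 - ½*8 = 5/4 - 4 = -11/4)
u(b) = √(-12 + b) (u(b) = √(b - 12) = √(-12 + b))
1/u(Z(6*6)) = 1/(√(-12 - 11/4)) = 1/(√(-59/4)) = 1/(I*√59/2) = -2*I*√59/59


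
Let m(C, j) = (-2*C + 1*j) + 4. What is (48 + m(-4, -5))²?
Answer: 3025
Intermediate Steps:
m(C, j) = 4 + j - 2*C (m(C, j) = (-2*C + j) + 4 = (j - 2*C) + 4 = 4 + j - 2*C)
(48 + m(-4, -5))² = (48 + (4 - 5 - 2*(-4)))² = (48 + (4 - 5 + 8))² = (48 + 7)² = 55² = 3025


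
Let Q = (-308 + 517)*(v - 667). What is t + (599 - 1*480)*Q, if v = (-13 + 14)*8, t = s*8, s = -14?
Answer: -16390101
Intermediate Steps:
t = -112 (t = -14*8 = -112)
v = 8 (v = 1*8 = 8)
Q = -137731 (Q = (-308 + 517)*(8 - 667) = 209*(-659) = -137731)
t + (599 - 1*480)*Q = -112 + (599 - 1*480)*(-137731) = -112 + (599 - 480)*(-137731) = -112 + 119*(-137731) = -112 - 16389989 = -16390101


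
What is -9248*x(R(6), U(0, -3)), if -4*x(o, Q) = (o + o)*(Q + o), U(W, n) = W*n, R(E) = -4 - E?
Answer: 462400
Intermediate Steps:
x(o, Q) = -o*(Q + o)/2 (x(o, Q) = -(o + o)*(Q + o)/4 = -2*o*(Q + o)/4 = -o*(Q + o)/2)
-9248*x(R(6), U(0, -3)) = -(-4624)*(-4 - 1*6)*(0*(-3) + (-4 - 1*6)) = -(-4624)*(-4 - 6)*(0 + (-4 - 6)) = -(-4624)*(-10)*(0 - 10) = -(-4624)*(-10)*(-10) = -9248*(-50) = 462400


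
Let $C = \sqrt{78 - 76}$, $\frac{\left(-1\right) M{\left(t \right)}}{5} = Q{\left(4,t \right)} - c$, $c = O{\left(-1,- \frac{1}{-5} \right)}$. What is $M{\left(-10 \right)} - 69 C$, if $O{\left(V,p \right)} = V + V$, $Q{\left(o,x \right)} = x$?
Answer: $40 - 69 \sqrt{2} \approx -57.581$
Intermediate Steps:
$O{\left(V,p \right)} = 2 V$
$c = -2$ ($c = 2 \left(-1\right) = -2$)
$M{\left(t \right)} = -10 - 5 t$ ($M{\left(t \right)} = - 5 \left(t - -2\right) = - 5 \left(t + 2\right) = - 5 \left(2 + t\right) = -10 - 5 t$)
$C = \sqrt{2} \approx 1.4142$
$M{\left(-10 \right)} - 69 C = \left(-10 - -50\right) - 69 \sqrt{2} = \left(-10 + 50\right) - 69 \sqrt{2} = 40 - 69 \sqrt{2}$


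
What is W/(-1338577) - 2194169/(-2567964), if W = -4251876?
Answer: 13855728657977/3437417547228 ≈ 4.0309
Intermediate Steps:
W/(-1338577) - 2194169/(-2567964) = -4251876/(-1338577) - 2194169/(-2567964) = -4251876*(-1/1338577) - 2194169*(-1/2567964) = 4251876/1338577 + 2194169/2567964 = 13855728657977/3437417547228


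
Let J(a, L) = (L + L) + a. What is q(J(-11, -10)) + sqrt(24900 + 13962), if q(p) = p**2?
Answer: 961 + 3*sqrt(4318) ≈ 1158.1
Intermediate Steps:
J(a, L) = a + 2*L (J(a, L) = 2*L + a = a + 2*L)
q(J(-11, -10)) + sqrt(24900 + 13962) = (-11 + 2*(-10))**2 + sqrt(24900 + 13962) = (-11 - 20)**2 + sqrt(38862) = (-31)**2 + 3*sqrt(4318) = 961 + 3*sqrt(4318)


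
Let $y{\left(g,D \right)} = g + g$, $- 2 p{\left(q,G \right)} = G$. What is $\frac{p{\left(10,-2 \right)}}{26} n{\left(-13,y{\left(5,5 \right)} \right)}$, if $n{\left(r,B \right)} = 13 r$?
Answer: $- \frac{13}{2} \approx -6.5$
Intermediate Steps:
$p{\left(q,G \right)} = - \frac{G}{2}$
$y{\left(g,D \right)} = 2 g$
$\frac{p{\left(10,-2 \right)}}{26} n{\left(-13,y{\left(5,5 \right)} \right)} = \frac{\left(- \frac{1}{2}\right) \left(-2\right)}{26} \cdot 13 \left(-13\right) = 1 \cdot \frac{1}{26} \left(-169\right) = \frac{1}{26} \left(-169\right) = - \frac{13}{2}$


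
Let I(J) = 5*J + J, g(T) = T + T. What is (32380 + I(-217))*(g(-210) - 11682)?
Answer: -376105956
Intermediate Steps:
g(T) = 2*T
I(J) = 6*J
(32380 + I(-217))*(g(-210) - 11682) = (32380 + 6*(-217))*(2*(-210) - 11682) = (32380 - 1302)*(-420 - 11682) = 31078*(-12102) = -376105956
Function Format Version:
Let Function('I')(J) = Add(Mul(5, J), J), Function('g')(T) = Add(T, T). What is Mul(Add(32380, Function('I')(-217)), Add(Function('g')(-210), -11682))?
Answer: -376105956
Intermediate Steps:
Function('g')(T) = Mul(2, T)
Function('I')(J) = Mul(6, J)
Mul(Add(32380, Function('I')(-217)), Add(Function('g')(-210), -11682)) = Mul(Add(32380, Mul(6, -217)), Add(Mul(2, -210), -11682)) = Mul(Add(32380, -1302), Add(-420, -11682)) = Mul(31078, -12102) = -376105956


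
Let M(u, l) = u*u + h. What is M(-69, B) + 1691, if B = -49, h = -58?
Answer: 6394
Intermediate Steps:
M(u, l) = -58 + u² (M(u, l) = u*u - 58 = u² - 58 = -58 + u²)
M(-69, B) + 1691 = (-58 + (-69)²) + 1691 = (-58 + 4761) + 1691 = 4703 + 1691 = 6394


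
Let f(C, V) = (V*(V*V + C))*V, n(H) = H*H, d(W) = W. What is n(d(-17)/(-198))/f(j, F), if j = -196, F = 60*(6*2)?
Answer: 289/10531643128934400 ≈ 2.7441e-14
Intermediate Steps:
F = 720 (F = 60*12 = 720)
n(H) = H²
f(C, V) = V²*(C + V²) (f(C, V) = (V*(V² + C))*V = (V*(C + V²))*V = V²*(C + V²))
n(d(-17)/(-198))/f(j, F) = (-17/(-198))²/((720²*(-196 + 720²))) = (-17*(-1/198))²/((518400*(-196 + 518400))) = (17/198)²/((518400*518204)) = (289/39204)/268636953600 = (289/39204)*(1/268636953600) = 289/10531643128934400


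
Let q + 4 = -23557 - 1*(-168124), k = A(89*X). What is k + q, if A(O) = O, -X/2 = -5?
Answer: 145453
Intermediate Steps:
X = 10 (X = -2*(-5) = 10)
k = 890 (k = 89*10 = 890)
q = 144563 (q = -4 + (-23557 - 1*(-168124)) = -4 + (-23557 + 168124) = -4 + 144567 = 144563)
k + q = 890 + 144563 = 145453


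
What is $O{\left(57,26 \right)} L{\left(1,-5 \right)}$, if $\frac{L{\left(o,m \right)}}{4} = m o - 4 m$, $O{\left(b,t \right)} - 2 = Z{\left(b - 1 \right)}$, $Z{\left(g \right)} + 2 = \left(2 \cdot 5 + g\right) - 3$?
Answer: $3780$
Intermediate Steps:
$Z{\left(g \right)} = 5 + g$ ($Z{\left(g \right)} = -2 + \left(\left(2 \cdot 5 + g\right) - 3\right) = -2 + \left(\left(10 + g\right) - 3\right) = -2 + \left(7 + g\right) = 5 + g$)
$O{\left(b,t \right)} = 6 + b$ ($O{\left(b,t \right)} = 2 + \left(5 + \left(b - 1\right)\right) = 2 + \left(5 + \left(-1 + b\right)\right) = 2 + \left(4 + b\right) = 6 + b$)
$L{\left(o,m \right)} = - 16 m + 4 m o$ ($L{\left(o,m \right)} = 4 \left(m o - 4 m\right) = 4 \left(- 4 m + m o\right) = - 16 m + 4 m o$)
$O{\left(57,26 \right)} L{\left(1,-5 \right)} = \left(6 + 57\right) 4 \left(-5\right) \left(-4 + 1\right) = 63 \cdot 4 \left(-5\right) \left(-3\right) = 63 \cdot 60 = 3780$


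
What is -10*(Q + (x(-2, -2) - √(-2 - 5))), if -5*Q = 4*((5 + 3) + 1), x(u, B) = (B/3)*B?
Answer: 176/3 + 10*I*√7 ≈ 58.667 + 26.458*I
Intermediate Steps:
x(u, B) = B²/3 (x(u, B) = (B*(⅓))*B = (B/3)*B = B²/3)
Q = -36/5 (Q = -4*((5 + 3) + 1)/5 = -4*(8 + 1)/5 = -4*9/5 = -⅕*36 = -36/5 ≈ -7.2000)
-10*(Q + (x(-2, -2) - √(-2 - 5))) = -10*(-36/5 + ((⅓)*(-2)² - √(-2 - 5))) = -10*(-36/5 + ((⅓)*4 - √(-7))) = -10*(-36/5 + (4/3 - I*√7)) = -10*(-88/15 - I*√7) = 176/3 + 10*I*√7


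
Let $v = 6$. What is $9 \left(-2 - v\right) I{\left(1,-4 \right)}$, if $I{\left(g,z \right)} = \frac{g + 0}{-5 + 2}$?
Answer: $24$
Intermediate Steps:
$I{\left(g,z \right)} = - \frac{g}{3}$ ($I{\left(g,z \right)} = \frac{g}{-3} = g \left(- \frac{1}{3}\right) = - \frac{g}{3}$)
$9 \left(-2 - v\right) I{\left(1,-4 \right)} = 9 \left(-2 - 6\right) \left(\left(- \frac{1}{3}\right) 1\right) = 9 \left(-2 - 6\right) \left(- \frac{1}{3}\right) = 9 \left(-8\right) \left(- \frac{1}{3}\right) = \left(-72\right) \left(- \frac{1}{3}\right) = 24$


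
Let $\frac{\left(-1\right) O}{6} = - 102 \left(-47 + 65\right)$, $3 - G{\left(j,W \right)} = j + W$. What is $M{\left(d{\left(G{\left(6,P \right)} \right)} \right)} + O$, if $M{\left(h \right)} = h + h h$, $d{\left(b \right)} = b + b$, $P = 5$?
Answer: $11256$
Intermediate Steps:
$G{\left(j,W \right)} = 3 - W - j$ ($G{\left(j,W \right)} = 3 - \left(j + W\right) = 3 - \left(W + j\right) = 3 - W - j$)
$d{\left(b \right)} = 2 b$
$M{\left(h \right)} = h + h^{2}$
$O = 11016$ ($O = - 6 \left(- 102 \left(-47 + 65\right)\right) = - 6 \left(\left(-102\right) 18\right) = \left(-6\right) \left(-1836\right) = 11016$)
$M{\left(d{\left(G{\left(6,P \right)} \right)} \right)} + O = 2 \left(3 - 5 - 6\right) \left(1 + 2 \left(3 - 5 - 6\right)\right) + 11016 = 2 \left(-8\right) \left(1 + 2 \left(-8\right)\right) + 11016 = - 16 \left(1 - 16\right) + 11016 = \left(-16\right) \left(-15\right) + 11016 = 240 + 11016 = 11256$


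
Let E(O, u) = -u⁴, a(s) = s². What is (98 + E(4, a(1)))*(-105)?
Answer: -10185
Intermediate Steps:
(98 + E(4, a(1)))*(-105) = (98 - (1²)⁴)*(-105) = (98 - 1*1⁴)*(-105) = (98 - 1*1)*(-105) = (98 - 1)*(-105) = 97*(-105) = -10185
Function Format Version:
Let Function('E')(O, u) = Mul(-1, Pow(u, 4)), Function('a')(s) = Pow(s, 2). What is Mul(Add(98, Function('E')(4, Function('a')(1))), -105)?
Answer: -10185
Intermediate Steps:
Mul(Add(98, Function('E')(4, Function('a')(1))), -105) = Mul(Add(98, Mul(-1, Pow(Pow(1, 2), 4))), -105) = Mul(Add(98, Mul(-1, Pow(1, 4))), -105) = Mul(Add(98, Mul(-1, 1)), -105) = Mul(Add(98, -1), -105) = Mul(97, -105) = -10185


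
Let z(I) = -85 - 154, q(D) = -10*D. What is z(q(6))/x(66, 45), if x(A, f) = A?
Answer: -239/66 ≈ -3.6212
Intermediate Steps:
z(I) = -239
z(q(6))/x(66, 45) = -239/66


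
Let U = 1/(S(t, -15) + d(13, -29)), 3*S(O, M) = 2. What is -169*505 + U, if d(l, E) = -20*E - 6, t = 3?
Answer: -147134777/1724 ≈ -85345.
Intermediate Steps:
S(O, M) = ⅔ (S(O, M) = (⅓)*2 = ⅔)
d(l, E) = -6 - 20*E
U = 3/1724 (U = 1/(⅔ + (-6 - 20*(-29))) = 1/(⅔ + (-6 + 580)) = 1/(⅔ + 574) = 1/(1724/3) = 3/1724 ≈ 0.0017401)
-169*505 + U = -169*505 + 3/1724 = -85345 + 3/1724 = -147134777/1724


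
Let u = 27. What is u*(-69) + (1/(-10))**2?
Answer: -186299/100 ≈ -1863.0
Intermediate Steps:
u*(-69) + (1/(-10))**2 = 27*(-69) + (1/(-10))**2 = -1863 + (-1/10)**2 = -1863 + 1/100 = -186299/100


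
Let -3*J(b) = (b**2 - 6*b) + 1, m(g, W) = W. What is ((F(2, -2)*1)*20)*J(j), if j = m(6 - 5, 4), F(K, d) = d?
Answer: -280/3 ≈ -93.333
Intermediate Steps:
j = 4
J(b) = -1/3 + 2*b - b**2/3 (J(b) = -((b**2 - 6*b) + 1)/3 = -(1 + b**2 - 6*b)/3 = -1/3 + 2*b - b**2/3)
((F(2, -2)*1)*20)*J(j) = (-2*1*20)*(-1/3 + 2*4 - 1/3*4**2) = (-2*20)*(-1/3 + 8 - 1/3*16) = -40*(-1/3 + 8 - 16/3) = -40*7/3 = -280/3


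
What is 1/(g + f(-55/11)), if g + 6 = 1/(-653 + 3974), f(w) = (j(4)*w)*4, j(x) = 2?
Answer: -3321/152765 ≈ -0.021739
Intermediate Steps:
f(w) = 8*w (f(w) = (2*w)*4 = 8*w)
g = -19925/3321 (g = -6 + 1/(-653 + 3974) = -6 + 1/3321 = -19925/3321 ≈ -5.9997)
1/(g + f(-55/11)) = 1/(-19925/3321 + 8*(-55/11)) = 1/(-19925/3321 + 8*(-55*1/11)) = 1/(-19925/3321 + 8*(-5)) = 1/(-19925/3321 - 40) = 1/(-152765/3321) = -3321/152765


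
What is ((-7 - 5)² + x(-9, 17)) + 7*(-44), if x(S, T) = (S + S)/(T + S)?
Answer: -665/4 ≈ -166.25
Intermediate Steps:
x(S, T) = 2*S/(S + T) (x(S, T) = (2*S)/(S + T) = 2*S/(S + T))
((-7 - 5)² + x(-9, 17)) + 7*(-44) = ((-7 - 5)² + 2*(-9)/(-9 + 17)) + 7*(-44) = ((-12)² + 2*(-9)/8) - 308 = (144 + 2*(-9)*(⅛)) - 308 = (144 - 9/4) - 308 = 567/4 - 308 = -665/4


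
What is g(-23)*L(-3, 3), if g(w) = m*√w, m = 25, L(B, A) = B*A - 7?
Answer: -400*I*√23 ≈ -1918.3*I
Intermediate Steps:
L(B, A) = -7 + A*B (L(B, A) = A*B - 7 = -7 + A*B)
g(w) = 25*√w
g(-23)*L(-3, 3) = (25*√(-23))*(-7 + 3*(-3)) = (25*(I*√23))*(-7 - 9) = (25*I*√23)*(-16) = -400*I*√23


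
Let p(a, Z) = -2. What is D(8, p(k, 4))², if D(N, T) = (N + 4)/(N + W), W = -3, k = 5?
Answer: 144/25 ≈ 5.7600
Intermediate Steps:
D(N, T) = (4 + N)/(-3 + N) (D(N, T) = (N + 4)/(N - 3) = (4 + N)/(-3 + N))
D(8, p(k, 4))² = ((4 + 8)/(-3 + 8))² = (12/5)² = 144/25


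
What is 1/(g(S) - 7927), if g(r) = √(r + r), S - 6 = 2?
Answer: -1/7923 ≈ -0.00012621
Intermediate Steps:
S = 8 (S = 6 + 2 = 8)
g(r) = √2*√r (g(r) = √(2*r) = √2*√r)
1/(g(S) - 7927) = 1/(√2*√8 - 7927) = 1/(√2*(2*√2) - 7927) = 1/(4 - 7927) = 1/(-7923) = -1/7923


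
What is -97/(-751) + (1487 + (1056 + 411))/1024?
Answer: 1158891/384512 ≈ 3.0139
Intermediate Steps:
-97/(-751) + (1487 + (1056 + 411))/1024 = -97*(-1/751) + (1487 + 1467)*(1/1024) = 97/751 + 2954*(1/1024) = 97/751 + 1477/512 = 1158891/384512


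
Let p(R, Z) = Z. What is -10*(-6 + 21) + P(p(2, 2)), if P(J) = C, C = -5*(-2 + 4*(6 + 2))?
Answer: -300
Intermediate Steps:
C = -150 (C = -5*(-2 + 4*8) = -5*(-2 + 32) = -5*30 = -150)
P(J) = -150
-10*(-6 + 21) + P(p(2, 2)) = -10*(-6 + 21) - 150 = -10*15 - 150 = -150 - 150 = -300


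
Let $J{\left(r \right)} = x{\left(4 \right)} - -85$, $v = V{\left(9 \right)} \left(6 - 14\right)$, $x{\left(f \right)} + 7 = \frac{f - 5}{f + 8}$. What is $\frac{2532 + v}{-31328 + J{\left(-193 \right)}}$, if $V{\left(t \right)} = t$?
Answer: $- \frac{29520}{375001} \approx -0.07872$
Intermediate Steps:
$x{\left(f \right)} = -7 + \frac{-5 + f}{8 + f}$ ($x{\left(f \right)} = -7 + \frac{f - 5}{f + 8} = -7 + \frac{-5 + f}{8 + f}$)
$v = -72$ ($v = 9 \left(6 - 14\right) = 9 \left(-8\right) = -72$)
$J{\left(r \right)} = \frac{935}{12}$ ($J{\left(r \right)} = \frac{-61 - 24}{8 + 4} - -85 = \frac{-61 - 24}{12} + 85 = \frac{1}{12} \left(-85\right) + 85 = - \frac{85}{12} + 85 = \frac{935}{12}$)
$\frac{2532 + v}{-31328 + J{\left(-193 \right)}} = \frac{2532 - 72}{-31328 + \frac{935}{12}} = \frac{2460}{- \frac{375001}{12}} = 2460 \left(- \frac{12}{375001}\right) = - \frac{29520}{375001}$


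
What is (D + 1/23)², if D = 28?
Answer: 416025/529 ≈ 786.44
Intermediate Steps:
(D + 1/23)² = (28 + 1/23)² = (645/23)² = 416025/529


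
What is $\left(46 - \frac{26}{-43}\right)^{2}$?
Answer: $\frac{4016016}{1849} \approx 2172.0$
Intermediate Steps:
$\left(46 - \frac{26}{-43}\right)^{2} = \left(46 - - \frac{26}{43}\right)^{2} = \left(46 + \frac{26}{43}\right)^{2} = \left(\frac{2004}{43}\right)^{2} = \frac{4016016}{1849}$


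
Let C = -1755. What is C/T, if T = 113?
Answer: -1755/113 ≈ -15.531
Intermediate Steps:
C/T = -1755/113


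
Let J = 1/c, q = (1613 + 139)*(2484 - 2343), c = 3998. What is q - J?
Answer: 987633935/3998 ≈ 2.4703e+5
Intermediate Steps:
q = 247032 (q = 1752*141 = 247032)
J = 1/3998 ≈ 0.00025012
q - J = 247032 - 1*1/3998 = 247032 - 1/3998 = 987633935/3998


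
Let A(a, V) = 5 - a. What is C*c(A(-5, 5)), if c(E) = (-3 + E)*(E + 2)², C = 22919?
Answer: 23102352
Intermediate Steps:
c(E) = (2 + E)²*(-3 + E) (c(E) = (-3 + E)*(2 + E)² = (2 + E)²*(-3 + E))
C*c(A(-5, 5)) = 22919*((2 + (5 - 1*(-5)))²*(-3 + (5 - 1*(-5)))) = 22919*((2 + (5 + 5))²*(-3 + (5 + 5))) = 22919*((2 + 10)²*(-3 + 10)) = 22919*(12²*7) = 22919*(144*7) = 22919*1008 = 23102352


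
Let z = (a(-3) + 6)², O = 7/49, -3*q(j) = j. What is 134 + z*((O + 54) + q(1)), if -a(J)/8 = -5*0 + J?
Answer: 339938/7 ≈ 48563.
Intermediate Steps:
a(J) = -8*J (a(J) = -8*(-5*0 + J) = -8*(0 + J) = -8*J)
q(j) = -j/3
O = ⅐ (O = 7*(1/49) = ⅐ ≈ 0.14286)
z = 900 (z = (-8*(-3) + 6)² = (24 + 6)² = 30² = 900)
134 + z*((O + 54) + q(1)) = 134 + 900*((⅐ + 54) - ⅓*1) = 134 + 900*(379/7 - ⅓) = 134 + 900*(1130/21) = 134 + 339000/7 = 339938/7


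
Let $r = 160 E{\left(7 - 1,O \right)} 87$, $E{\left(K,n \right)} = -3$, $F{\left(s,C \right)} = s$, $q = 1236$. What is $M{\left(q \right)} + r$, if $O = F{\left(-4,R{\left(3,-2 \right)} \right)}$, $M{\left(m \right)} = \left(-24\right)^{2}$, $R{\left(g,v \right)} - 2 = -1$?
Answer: $-41184$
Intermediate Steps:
$R{\left(g,v \right)} = 1$ ($R{\left(g,v \right)} = 2 - 1 = 1$)
$M{\left(m \right)} = 576$
$O = -4$
$r = -41760$ ($r = 160 \left(-3\right) 87 = \left(-480\right) 87 = -41760$)
$M{\left(q \right)} + r = 576 - 41760 = -41184$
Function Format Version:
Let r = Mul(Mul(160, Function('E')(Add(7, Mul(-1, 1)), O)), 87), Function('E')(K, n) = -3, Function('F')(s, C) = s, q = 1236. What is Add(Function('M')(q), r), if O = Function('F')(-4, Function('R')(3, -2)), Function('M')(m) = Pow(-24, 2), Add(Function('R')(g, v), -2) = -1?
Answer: -41184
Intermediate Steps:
Function('R')(g, v) = 1 (Function('R')(g, v) = Add(2, -1) = 1)
Function('M')(m) = 576
O = -4
r = -41760 (r = Mul(Mul(160, -3), 87) = Mul(-480, 87) = -41760)
Add(Function('M')(q), r) = Add(576, -41760) = -41184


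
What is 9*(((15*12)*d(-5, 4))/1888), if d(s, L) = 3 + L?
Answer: 2835/472 ≈ 6.0064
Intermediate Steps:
9*(((15*12)*d(-5, 4))/1888) = 9*(((15*12)*(3 + 4))/1888) = 9*((180*7)*(1/1888)) = 9*(1260*(1/1888)) = 9*(315/472) = 2835/472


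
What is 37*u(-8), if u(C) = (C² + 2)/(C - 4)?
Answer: -407/2 ≈ -203.50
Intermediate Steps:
u(C) = (2 + C²)/(-4 + C)
37*u(-8) = 37*((2 + (-8)²)/(-4 - 8)) = 37*((2 + 64)/(-12)) = 37*(-1/12*66) = 37*(-11/2) = -407/2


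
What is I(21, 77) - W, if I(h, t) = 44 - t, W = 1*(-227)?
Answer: 194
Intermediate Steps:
W = -227
I(21, 77) - W = (44 - 1*77) - 1*(-227) = (44 - 77) + 227 = -33 + 227 = 194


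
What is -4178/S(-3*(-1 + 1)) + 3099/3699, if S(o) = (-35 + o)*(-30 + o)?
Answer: -677804/215775 ≈ -3.1413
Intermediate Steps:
-4178/S(-3*(-1 + 1)) + 3099/3699 = -4178/(1050 + (-3*(-1 + 1))**2 - (-195)*(-1 + 1)) + 3099/3699 = -4178/(1050 + (-3*0)**2 - (-195)*0) + 3099*(1/3699) = -4178/(1050 + 0**2 - 65*0) + 1033/1233 = -4178/(1050 + 0 + 0) + 1033/1233 = -4178/1050 + 1033/1233 = -4178*1/1050 + 1033/1233 = -2089/525 + 1033/1233 = -677804/215775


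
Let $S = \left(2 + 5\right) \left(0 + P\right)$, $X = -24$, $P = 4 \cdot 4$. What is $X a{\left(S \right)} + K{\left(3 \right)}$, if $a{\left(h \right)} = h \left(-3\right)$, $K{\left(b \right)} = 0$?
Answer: $8064$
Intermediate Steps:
$P = 16$
$S = 112$ ($S = \left(2 + 5\right) \left(0 + 16\right) = 7 \cdot 16 = 112$)
$a{\left(h \right)} = - 3 h$
$X a{\left(S \right)} + K{\left(3 \right)} = - 24 \left(\left(-3\right) 112\right) + 0 = \left(-24\right) \left(-336\right) + 0 = 8064 + 0 = 8064$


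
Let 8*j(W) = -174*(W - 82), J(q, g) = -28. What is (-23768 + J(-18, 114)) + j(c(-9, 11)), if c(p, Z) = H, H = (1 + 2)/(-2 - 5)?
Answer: -616089/28 ≈ -22003.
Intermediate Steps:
H = -3/7 (H = 3/(-7) = 3*(-⅐) = -3/7 ≈ -0.42857)
c(p, Z) = -3/7
j(W) = 3567/2 - 87*W/4 (j(W) = (-174*(W - 82))/8 = (-174*(-82 + W))/8 = (14268 - 174*W)/8 = 3567/2 - 87*W/4)
(-23768 + J(-18, 114)) + j(c(-9, 11)) = (-23768 - 28) + (3567/2 - 87/4*(-3/7)) = -23796 + (3567/2 + 261/28) = -23796 + 50199/28 = -616089/28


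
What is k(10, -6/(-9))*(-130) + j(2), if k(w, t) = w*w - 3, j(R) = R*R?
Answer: -12606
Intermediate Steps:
j(R) = R²
k(w, t) = -3 + w² (k(w, t) = w² - 3 = -3 + w²)
k(10, -6/(-9))*(-130) + j(2) = (-3 + 10²)*(-130) + 2² = (-3 + 100)*(-130) + 4 = 97*(-130) + 4 = -12610 + 4 = -12606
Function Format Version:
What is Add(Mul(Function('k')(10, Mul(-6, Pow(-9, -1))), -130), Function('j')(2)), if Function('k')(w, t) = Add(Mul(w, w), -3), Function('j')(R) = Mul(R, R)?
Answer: -12606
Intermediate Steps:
Function('j')(R) = Pow(R, 2)
Function('k')(w, t) = Add(-3, Pow(w, 2)) (Function('k')(w, t) = Add(Pow(w, 2), -3) = Add(-3, Pow(w, 2)))
Add(Mul(Function('k')(10, Mul(-6, Pow(-9, -1))), -130), Function('j')(2)) = Add(Mul(Add(-3, Pow(10, 2)), -130), Pow(2, 2)) = Add(Mul(Add(-3, 100), -130), 4) = Add(Mul(97, -130), 4) = Add(-12610, 4) = -12606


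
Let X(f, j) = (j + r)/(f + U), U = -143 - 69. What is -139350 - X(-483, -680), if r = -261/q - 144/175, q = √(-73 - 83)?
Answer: -16948562894/121625 + 87*I*√39/18070 ≈ -1.3935e+5 + 0.030067*I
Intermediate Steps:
q = 2*I*√39 (q = √(-156) = 2*I*√39 ≈ 12.49*I)
r = -144/175 + 87*I*√39/26 (r = -261*(-I*√39/78) - 144/175 = -(-87)*I*√39/26 - 144*1/175 = 87*I*√39/26 - 144/175 = -144/175 + 87*I*√39/26 ≈ -0.82286 + 20.897*I)
U = -212
X(f, j) = (-144/175 + j + 87*I*√39/26)/(-212 + f) (X(f, j) = (j + (-144/175 + 87*I*√39/26))/(f - 212) = (-144/175 + j + 87*I*√39/26)/(-212 + f))
-139350 - X(-483, -680) = -139350 - (-3744 + 4550*(-680) + 15225*I*√39)/(4550*(-212 - 483)) = -139350 - (-3744 - 3094000 + 15225*I*√39)/(4550*(-695)) = -139350 - (-1)*(-3097744 + 15225*I*√39)/(4550*695) = -139350 - (119144/121625 - 87*I*√39/18070) = -139350 + (-119144/121625 + 87*I*√39/18070) = -16948562894/121625 + 87*I*√39/18070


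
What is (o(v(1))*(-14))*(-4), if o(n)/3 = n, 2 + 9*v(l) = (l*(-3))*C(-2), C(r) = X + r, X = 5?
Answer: -616/3 ≈ -205.33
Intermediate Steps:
C(r) = 5 + r
v(l) = -2/9 - l (v(l) = -2/9 + ((l*(-3))*(5 - 2))/9 = -2/9 + (-3*l*3)/9 = -2/9 + (-9*l)/9 = -2/9 - l)
o(n) = 3*n
(o(v(1))*(-14))*(-4) = ((3*(-2/9 - 1*1))*(-14))*(-4) = ((3*(-2/9 - 1))*(-14))*(-4) = ((3*(-11/9))*(-14))*(-4) = -11/3*(-14)*(-4) = (154/3)*(-4) = -616/3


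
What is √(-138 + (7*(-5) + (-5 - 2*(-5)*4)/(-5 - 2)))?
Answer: I*√178 ≈ 13.342*I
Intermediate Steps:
√(-138 + (7*(-5) + (-5 - 2*(-5)*4)/(-5 - 2))) = √(-138 + (-35 + (-5 + 10*4)/(-7))) = √(-138 + (-35 + (-5 + 40)*(-⅐))) = √(-138 + (-35 + 35*(-⅐))) = √(-138 + (-35 - 5)) = √(-138 - 40) = √(-178) = I*√178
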